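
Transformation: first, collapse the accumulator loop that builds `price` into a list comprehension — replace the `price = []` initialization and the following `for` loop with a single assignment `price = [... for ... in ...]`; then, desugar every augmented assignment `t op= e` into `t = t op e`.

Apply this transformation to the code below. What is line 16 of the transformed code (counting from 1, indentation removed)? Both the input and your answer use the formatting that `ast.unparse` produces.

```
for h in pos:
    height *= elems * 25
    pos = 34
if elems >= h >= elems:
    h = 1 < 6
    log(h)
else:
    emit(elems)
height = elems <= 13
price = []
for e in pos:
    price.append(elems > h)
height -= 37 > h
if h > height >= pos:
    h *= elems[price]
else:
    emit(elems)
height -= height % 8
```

height = height - height % 8

Transformed code:
for h in pos:
    height = height * (elems * 25)
    pos = 34
if elems >= h >= elems:
    h = 1 < 6
    log(h)
else:
    emit(elems)
height = elems <= 13
price = [elems > h for e in pos]
height = height - (37 > h)
if h > height >= pos:
    h = h * elems[price]
else:
    emit(elems)
height = height - height % 8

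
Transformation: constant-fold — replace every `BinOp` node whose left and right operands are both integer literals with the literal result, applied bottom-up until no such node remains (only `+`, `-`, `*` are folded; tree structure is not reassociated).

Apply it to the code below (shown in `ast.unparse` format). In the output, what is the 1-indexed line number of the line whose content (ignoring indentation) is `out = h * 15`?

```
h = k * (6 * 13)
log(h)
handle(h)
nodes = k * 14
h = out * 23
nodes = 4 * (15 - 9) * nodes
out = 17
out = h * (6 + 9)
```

Transformed code:
h = k * 78
log(h)
handle(h)
nodes = k * 14
h = out * 23
nodes = 24 * nodes
out = 17
out = h * 15

8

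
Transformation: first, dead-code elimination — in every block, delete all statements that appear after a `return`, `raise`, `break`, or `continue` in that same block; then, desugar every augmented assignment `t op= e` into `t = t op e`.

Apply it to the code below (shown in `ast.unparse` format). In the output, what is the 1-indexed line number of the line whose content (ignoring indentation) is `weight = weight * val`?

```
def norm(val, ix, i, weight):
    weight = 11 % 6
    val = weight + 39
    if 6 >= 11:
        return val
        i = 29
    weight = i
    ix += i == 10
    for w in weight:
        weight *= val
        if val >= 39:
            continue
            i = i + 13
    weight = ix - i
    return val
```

Transformed code:
def norm(val, ix, i, weight):
    weight = 11 % 6
    val = weight + 39
    if 6 >= 11:
        return val
    weight = i
    ix = ix + (i == 10)
    for w in weight:
        weight = weight * val
        if val >= 39:
            continue
    weight = ix - i
    return val

9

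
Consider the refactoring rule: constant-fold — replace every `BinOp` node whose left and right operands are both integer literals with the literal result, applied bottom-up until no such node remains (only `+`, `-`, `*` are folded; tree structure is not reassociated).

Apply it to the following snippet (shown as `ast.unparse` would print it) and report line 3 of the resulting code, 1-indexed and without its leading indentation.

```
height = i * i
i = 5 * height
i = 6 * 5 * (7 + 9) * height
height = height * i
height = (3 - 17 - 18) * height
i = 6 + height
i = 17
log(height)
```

i = 480 * height

Transformed code:
height = i * i
i = 5 * height
i = 480 * height
height = height * i
height = -32 * height
i = 6 + height
i = 17
log(height)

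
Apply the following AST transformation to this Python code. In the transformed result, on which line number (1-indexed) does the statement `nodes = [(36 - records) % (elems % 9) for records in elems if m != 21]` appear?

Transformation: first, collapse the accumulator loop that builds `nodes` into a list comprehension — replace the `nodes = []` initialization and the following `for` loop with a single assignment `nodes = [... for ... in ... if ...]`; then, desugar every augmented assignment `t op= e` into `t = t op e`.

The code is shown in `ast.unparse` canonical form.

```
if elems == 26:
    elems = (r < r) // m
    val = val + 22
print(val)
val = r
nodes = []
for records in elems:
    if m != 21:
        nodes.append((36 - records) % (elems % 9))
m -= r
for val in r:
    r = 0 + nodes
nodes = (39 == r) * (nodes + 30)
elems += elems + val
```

Transformed code:
if elems == 26:
    elems = (r < r) // m
    val = val + 22
print(val)
val = r
nodes = [(36 - records) % (elems % 9) for records in elems if m != 21]
m = m - r
for val in r:
    r = 0 + nodes
nodes = (39 == r) * (nodes + 30)
elems = elems + (elems + val)

6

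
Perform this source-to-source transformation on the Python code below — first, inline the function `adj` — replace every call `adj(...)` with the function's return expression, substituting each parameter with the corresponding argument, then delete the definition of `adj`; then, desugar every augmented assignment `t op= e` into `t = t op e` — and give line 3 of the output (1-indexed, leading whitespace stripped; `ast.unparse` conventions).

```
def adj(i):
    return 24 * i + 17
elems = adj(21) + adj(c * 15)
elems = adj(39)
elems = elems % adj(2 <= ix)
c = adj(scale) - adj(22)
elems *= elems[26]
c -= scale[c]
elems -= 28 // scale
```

elems = elems % (24 * (2 <= ix) + 17)

Transformed code:
elems = 24 * 21 + 17 + (24 * (c * 15) + 17)
elems = 24 * 39 + 17
elems = elems % (24 * (2 <= ix) + 17)
c = 24 * scale + 17 - (24 * 22 + 17)
elems = elems * elems[26]
c = c - scale[c]
elems = elems - 28 // scale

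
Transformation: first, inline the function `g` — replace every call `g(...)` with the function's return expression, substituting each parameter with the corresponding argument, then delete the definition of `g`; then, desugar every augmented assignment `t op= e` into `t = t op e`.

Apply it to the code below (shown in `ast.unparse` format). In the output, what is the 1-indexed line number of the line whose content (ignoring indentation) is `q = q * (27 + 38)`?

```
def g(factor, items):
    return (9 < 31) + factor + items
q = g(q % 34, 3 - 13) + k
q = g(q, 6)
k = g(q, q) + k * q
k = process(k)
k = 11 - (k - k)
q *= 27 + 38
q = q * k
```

6

Transformed code:
q = (9 < 31) + q % 34 + (3 - 13) + k
q = (9 < 31) + q + 6
k = (9 < 31) + q + q + k * q
k = process(k)
k = 11 - (k - k)
q = q * (27 + 38)
q = q * k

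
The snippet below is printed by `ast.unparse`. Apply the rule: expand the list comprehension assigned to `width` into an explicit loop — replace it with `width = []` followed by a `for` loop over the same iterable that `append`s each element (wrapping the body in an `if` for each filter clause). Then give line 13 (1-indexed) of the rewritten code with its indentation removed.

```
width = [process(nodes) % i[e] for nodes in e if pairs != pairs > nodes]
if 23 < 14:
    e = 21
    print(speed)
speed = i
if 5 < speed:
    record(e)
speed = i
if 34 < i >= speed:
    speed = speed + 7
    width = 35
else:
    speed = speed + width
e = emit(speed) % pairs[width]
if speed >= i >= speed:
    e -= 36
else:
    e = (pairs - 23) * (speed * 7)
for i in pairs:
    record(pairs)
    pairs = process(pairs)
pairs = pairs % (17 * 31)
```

Transformed code:
width = []
for nodes in e:
    if pairs != pairs > nodes:
        width.append(process(nodes) % i[e])
if 23 < 14:
    e = 21
    print(speed)
speed = i
if 5 < speed:
    record(e)
speed = i
if 34 < i >= speed:
    speed = speed + 7
    width = 35
else:
    speed = speed + width
e = emit(speed) % pairs[width]
if speed >= i >= speed:
    e -= 36
else:
    e = (pairs - 23) * (speed * 7)
for i in pairs:
    record(pairs)
    pairs = process(pairs)
pairs = pairs % (17 * 31)

speed = speed + 7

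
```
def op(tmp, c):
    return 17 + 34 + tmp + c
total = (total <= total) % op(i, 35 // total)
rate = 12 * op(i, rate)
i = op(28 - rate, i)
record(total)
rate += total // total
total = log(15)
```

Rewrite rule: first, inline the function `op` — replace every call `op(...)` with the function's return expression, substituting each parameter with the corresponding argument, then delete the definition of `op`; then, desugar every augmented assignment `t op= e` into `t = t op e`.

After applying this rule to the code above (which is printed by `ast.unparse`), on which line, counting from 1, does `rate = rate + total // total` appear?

5

Transformed code:
total = (total <= total) % (17 + 34 + i + 35 // total)
rate = 12 * (17 + 34 + i + rate)
i = 17 + 34 + (28 - rate) + i
record(total)
rate = rate + total // total
total = log(15)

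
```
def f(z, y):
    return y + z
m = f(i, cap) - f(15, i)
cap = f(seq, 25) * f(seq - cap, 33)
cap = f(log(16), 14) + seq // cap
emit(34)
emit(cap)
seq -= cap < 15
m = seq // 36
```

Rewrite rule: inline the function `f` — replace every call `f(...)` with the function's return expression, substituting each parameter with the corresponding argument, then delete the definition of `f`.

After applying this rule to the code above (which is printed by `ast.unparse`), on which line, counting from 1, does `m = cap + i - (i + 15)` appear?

1

Transformed code:
m = cap + i - (i + 15)
cap = (25 + seq) * (33 + (seq - cap))
cap = 14 + log(16) + seq // cap
emit(34)
emit(cap)
seq -= cap < 15
m = seq // 36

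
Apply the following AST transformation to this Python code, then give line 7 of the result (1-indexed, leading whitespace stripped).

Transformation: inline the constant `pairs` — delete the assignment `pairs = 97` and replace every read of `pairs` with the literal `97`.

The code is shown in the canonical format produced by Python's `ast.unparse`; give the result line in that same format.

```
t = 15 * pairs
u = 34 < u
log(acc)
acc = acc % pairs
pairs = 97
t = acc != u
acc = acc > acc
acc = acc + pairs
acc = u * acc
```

acc = acc + 97

Transformed code:
t = 15 * 97
u = 34 < u
log(acc)
acc = acc % 97
t = acc != u
acc = acc > acc
acc = acc + 97
acc = u * acc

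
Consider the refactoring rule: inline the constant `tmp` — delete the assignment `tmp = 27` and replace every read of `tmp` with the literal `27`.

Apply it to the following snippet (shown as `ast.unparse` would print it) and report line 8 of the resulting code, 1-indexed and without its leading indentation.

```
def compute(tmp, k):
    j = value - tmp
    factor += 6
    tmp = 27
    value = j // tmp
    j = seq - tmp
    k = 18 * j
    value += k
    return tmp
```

return 27

Transformed code:
def compute(tmp, k):
    j = value - 27
    factor += 6
    value = j // 27
    j = seq - 27
    k = 18 * j
    value += k
    return 27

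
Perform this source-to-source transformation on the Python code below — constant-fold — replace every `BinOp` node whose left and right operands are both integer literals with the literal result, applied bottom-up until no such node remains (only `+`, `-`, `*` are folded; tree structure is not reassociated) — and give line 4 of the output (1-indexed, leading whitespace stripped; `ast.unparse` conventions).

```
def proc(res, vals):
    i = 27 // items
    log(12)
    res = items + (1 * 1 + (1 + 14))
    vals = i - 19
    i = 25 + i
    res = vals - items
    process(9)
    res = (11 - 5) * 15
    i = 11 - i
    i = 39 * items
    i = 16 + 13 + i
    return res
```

res = items + 16

Transformed code:
def proc(res, vals):
    i = 27 // items
    log(12)
    res = items + 16
    vals = i - 19
    i = 25 + i
    res = vals - items
    process(9)
    res = 90
    i = 11 - i
    i = 39 * items
    i = 29 + i
    return res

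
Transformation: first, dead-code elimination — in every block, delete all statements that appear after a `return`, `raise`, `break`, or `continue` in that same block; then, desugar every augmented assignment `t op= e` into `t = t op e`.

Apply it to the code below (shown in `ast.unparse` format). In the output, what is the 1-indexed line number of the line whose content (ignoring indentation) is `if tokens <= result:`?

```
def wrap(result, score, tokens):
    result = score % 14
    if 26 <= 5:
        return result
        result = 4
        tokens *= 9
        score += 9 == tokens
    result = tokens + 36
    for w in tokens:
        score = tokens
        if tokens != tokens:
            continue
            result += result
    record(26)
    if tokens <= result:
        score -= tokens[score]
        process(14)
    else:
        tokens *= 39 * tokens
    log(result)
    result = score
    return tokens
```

Transformed code:
def wrap(result, score, tokens):
    result = score % 14
    if 26 <= 5:
        return result
    result = tokens + 36
    for w in tokens:
        score = tokens
        if tokens != tokens:
            continue
    record(26)
    if tokens <= result:
        score = score - tokens[score]
        process(14)
    else:
        tokens = tokens * (39 * tokens)
    log(result)
    result = score
    return tokens

11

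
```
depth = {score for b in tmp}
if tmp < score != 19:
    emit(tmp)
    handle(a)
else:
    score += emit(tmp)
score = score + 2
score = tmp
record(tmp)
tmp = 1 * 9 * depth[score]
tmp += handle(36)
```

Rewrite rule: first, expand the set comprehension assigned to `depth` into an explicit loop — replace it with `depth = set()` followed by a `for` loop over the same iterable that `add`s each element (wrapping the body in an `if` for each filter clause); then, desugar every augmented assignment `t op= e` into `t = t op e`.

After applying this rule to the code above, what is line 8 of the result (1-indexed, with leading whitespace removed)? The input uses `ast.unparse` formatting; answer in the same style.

score = score + emit(tmp)

Transformed code:
depth = set()
for b in tmp:
    depth.add(score)
if tmp < score != 19:
    emit(tmp)
    handle(a)
else:
    score = score + emit(tmp)
score = score + 2
score = tmp
record(tmp)
tmp = 1 * 9 * depth[score]
tmp = tmp + handle(36)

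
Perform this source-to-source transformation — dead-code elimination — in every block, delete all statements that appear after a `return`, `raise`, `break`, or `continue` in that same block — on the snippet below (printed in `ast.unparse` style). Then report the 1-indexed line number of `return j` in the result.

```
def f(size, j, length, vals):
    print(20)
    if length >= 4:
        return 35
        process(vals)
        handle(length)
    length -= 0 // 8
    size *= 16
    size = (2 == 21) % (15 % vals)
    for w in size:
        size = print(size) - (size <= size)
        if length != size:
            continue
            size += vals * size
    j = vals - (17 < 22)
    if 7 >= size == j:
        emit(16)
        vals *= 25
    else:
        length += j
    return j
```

Transformed code:
def f(size, j, length, vals):
    print(20)
    if length >= 4:
        return 35
    length -= 0 // 8
    size *= 16
    size = (2 == 21) % (15 % vals)
    for w in size:
        size = print(size) - (size <= size)
        if length != size:
            continue
    j = vals - (17 < 22)
    if 7 >= size == j:
        emit(16)
        vals *= 25
    else:
        length += j
    return j

18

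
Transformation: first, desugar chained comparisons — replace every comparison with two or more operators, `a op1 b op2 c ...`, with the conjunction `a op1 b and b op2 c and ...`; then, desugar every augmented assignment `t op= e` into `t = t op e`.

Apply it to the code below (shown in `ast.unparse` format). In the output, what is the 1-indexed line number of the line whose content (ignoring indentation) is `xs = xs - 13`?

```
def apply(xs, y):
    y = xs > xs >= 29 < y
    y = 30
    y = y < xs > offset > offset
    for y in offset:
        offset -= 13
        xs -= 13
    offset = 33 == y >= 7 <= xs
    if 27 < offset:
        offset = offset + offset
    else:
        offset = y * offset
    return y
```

7

Transformed code:
def apply(xs, y):
    y = xs > xs and xs >= 29 and (29 < y)
    y = 30
    y = y < xs and xs > offset and (offset > offset)
    for y in offset:
        offset = offset - 13
        xs = xs - 13
    offset = 33 == y and y >= 7 and (7 <= xs)
    if 27 < offset:
        offset = offset + offset
    else:
        offset = y * offset
    return y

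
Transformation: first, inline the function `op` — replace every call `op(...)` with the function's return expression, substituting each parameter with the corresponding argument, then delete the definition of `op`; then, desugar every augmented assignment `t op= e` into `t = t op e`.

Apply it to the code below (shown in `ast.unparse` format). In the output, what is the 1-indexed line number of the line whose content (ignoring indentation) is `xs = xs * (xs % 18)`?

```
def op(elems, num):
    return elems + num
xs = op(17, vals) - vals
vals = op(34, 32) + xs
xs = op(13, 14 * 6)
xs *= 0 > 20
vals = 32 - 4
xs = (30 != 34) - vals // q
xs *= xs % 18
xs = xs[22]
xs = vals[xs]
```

Transformed code:
xs = 17 + vals - vals
vals = 34 + 32 + xs
xs = 13 + 14 * 6
xs = xs * (0 > 20)
vals = 32 - 4
xs = (30 != 34) - vals // q
xs = xs * (xs % 18)
xs = xs[22]
xs = vals[xs]

7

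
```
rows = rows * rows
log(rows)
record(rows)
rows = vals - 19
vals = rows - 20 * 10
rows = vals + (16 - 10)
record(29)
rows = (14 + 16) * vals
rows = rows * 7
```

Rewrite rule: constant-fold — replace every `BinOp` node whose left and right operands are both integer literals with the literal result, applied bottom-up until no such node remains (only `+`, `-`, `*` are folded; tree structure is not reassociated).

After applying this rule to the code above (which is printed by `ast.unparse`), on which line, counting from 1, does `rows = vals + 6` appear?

6

Transformed code:
rows = rows * rows
log(rows)
record(rows)
rows = vals - 19
vals = rows - 200
rows = vals + 6
record(29)
rows = 30 * vals
rows = rows * 7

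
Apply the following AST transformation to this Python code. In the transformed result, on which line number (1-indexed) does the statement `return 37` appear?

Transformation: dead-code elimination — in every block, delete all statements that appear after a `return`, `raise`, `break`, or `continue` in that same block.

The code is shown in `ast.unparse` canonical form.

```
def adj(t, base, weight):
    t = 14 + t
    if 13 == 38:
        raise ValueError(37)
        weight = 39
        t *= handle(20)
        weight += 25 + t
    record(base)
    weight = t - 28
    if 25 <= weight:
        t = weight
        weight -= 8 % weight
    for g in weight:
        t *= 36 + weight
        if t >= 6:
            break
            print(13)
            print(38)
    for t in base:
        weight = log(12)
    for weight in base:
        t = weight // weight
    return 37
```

18

Transformed code:
def adj(t, base, weight):
    t = 14 + t
    if 13 == 38:
        raise ValueError(37)
    record(base)
    weight = t - 28
    if 25 <= weight:
        t = weight
        weight -= 8 % weight
    for g in weight:
        t *= 36 + weight
        if t >= 6:
            break
    for t in base:
        weight = log(12)
    for weight in base:
        t = weight // weight
    return 37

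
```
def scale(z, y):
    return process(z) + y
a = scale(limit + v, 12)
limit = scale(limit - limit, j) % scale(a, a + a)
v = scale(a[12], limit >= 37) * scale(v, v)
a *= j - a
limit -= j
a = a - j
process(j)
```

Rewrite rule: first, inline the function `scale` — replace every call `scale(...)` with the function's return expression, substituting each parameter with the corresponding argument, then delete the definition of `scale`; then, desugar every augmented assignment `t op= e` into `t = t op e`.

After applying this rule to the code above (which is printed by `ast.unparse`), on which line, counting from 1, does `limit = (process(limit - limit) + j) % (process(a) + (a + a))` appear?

2

Transformed code:
a = process(limit + v) + 12
limit = (process(limit - limit) + j) % (process(a) + (a + a))
v = (process(a[12]) + (limit >= 37)) * (process(v) + v)
a = a * (j - a)
limit = limit - j
a = a - j
process(j)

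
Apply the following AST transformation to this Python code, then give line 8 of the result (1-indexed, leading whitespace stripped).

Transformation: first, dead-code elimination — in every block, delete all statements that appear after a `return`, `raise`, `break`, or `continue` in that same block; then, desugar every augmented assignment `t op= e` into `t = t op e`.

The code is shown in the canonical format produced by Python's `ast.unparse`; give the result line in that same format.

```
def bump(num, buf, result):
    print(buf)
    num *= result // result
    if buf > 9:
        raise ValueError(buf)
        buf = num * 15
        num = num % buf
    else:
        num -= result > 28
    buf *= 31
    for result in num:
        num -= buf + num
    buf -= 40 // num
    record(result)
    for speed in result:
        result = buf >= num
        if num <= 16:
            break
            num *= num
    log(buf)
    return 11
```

Transformed code:
def bump(num, buf, result):
    print(buf)
    num = num * (result // result)
    if buf > 9:
        raise ValueError(buf)
    else:
        num = num - (result > 28)
    buf = buf * 31
    for result in num:
        num = num - (buf + num)
    buf = buf - 40 // num
    record(result)
    for speed in result:
        result = buf >= num
        if num <= 16:
            break
    log(buf)
    return 11

buf = buf * 31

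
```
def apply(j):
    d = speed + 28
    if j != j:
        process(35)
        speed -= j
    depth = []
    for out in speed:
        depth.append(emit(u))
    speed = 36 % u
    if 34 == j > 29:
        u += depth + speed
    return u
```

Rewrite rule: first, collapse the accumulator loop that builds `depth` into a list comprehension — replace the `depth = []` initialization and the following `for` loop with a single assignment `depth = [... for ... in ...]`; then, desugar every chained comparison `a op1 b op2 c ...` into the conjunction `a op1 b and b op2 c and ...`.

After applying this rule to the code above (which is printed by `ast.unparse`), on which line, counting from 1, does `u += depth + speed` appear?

Transformed code:
def apply(j):
    d = speed + 28
    if j != j:
        process(35)
        speed -= j
    depth = [emit(u) for out in speed]
    speed = 36 % u
    if 34 == j and j > 29:
        u += depth + speed
    return u

9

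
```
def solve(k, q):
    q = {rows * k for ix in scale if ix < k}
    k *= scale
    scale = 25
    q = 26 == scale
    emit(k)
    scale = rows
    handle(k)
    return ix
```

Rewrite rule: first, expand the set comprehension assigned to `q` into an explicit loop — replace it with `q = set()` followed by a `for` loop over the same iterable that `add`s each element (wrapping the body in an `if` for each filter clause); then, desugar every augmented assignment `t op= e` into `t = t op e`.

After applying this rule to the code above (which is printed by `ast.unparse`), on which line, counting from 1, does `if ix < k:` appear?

4

Transformed code:
def solve(k, q):
    q = set()
    for ix in scale:
        if ix < k:
            q.add(rows * k)
    k = k * scale
    scale = 25
    q = 26 == scale
    emit(k)
    scale = rows
    handle(k)
    return ix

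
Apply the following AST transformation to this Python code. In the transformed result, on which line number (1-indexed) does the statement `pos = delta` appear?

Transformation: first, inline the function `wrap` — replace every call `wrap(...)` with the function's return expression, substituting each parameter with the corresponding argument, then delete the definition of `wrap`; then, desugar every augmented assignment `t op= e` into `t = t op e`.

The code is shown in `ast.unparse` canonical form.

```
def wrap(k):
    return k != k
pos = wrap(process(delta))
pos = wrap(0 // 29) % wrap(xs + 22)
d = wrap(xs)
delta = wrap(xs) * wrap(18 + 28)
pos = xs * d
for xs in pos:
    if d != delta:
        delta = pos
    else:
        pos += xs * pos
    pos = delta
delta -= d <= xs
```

Transformed code:
pos = process(delta) != process(delta)
pos = (0 // 29 != 0 // 29) % (xs + 22 != xs + 22)
d = xs != xs
delta = (xs != xs) * (18 + 28 != 18 + 28)
pos = xs * d
for xs in pos:
    if d != delta:
        delta = pos
    else:
        pos = pos + xs * pos
    pos = delta
delta = delta - (d <= xs)

11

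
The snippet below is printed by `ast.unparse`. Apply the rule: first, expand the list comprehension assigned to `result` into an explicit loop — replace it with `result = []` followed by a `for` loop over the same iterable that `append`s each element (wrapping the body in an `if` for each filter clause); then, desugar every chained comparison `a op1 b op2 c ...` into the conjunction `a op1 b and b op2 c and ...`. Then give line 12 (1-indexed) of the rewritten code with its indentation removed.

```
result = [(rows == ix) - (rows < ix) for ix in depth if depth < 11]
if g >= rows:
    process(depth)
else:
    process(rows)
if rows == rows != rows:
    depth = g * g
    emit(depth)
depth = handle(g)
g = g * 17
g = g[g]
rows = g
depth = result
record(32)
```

depth = handle(g)

Transformed code:
result = []
for ix in depth:
    if depth < 11:
        result.append((rows == ix) - (rows < ix))
if g >= rows:
    process(depth)
else:
    process(rows)
if rows == rows and rows != rows:
    depth = g * g
    emit(depth)
depth = handle(g)
g = g * 17
g = g[g]
rows = g
depth = result
record(32)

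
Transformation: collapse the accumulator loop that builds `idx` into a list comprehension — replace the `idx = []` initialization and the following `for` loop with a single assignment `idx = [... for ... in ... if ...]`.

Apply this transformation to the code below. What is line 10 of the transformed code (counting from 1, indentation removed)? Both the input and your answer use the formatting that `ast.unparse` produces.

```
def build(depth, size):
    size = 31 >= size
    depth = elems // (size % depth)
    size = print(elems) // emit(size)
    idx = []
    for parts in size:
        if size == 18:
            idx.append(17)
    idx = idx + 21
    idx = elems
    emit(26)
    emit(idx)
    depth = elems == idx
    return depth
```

Transformed code:
def build(depth, size):
    size = 31 >= size
    depth = elems // (size % depth)
    size = print(elems) // emit(size)
    idx = [17 for parts in size if size == 18]
    idx = idx + 21
    idx = elems
    emit(26)
    emit(idx)
    depth = elems == idx
    return depth

depth = elems == idx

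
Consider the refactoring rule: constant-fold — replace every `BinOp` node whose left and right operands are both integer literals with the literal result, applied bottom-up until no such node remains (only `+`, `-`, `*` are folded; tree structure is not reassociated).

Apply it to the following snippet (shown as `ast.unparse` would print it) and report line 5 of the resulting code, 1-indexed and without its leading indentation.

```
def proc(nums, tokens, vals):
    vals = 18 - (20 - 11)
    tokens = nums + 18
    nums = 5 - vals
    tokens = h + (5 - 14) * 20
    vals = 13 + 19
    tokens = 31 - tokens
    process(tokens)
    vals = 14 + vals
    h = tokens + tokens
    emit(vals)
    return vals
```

tokens = h + -180

Transformed code:
def proc(nums, tokens, vals):
    vals = 9
    tokens = nums + 18
    nums = 5 - vals
    tokens = h + -180
    vals = 32
    tokens = 31 - tokens
    process(tokens)
    vals = 14 + vals
    h = tokens + tokens
    emit(vals)
    return vals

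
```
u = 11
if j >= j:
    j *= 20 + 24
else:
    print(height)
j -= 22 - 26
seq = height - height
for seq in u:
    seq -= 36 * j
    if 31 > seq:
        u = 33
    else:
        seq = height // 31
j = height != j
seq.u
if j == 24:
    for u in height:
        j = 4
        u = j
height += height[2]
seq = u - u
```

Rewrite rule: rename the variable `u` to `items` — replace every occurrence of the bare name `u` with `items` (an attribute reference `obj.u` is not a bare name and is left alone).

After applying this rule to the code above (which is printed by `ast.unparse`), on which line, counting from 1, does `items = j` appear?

Transformed code:
items = 11
if j >= j:
    j *= 20 + 24
else:
    print(height)
j -= 22 - 26
seq = height - height
for seq in items:
    seq -= 36 * j
    if 31 > seq:
        items = 33
    else:
        seq = height // 31
j = height != j
seq.u
if j == 24:
    for items in height:
        j = 4
        items = j
height += height[2]
seq = items - items

19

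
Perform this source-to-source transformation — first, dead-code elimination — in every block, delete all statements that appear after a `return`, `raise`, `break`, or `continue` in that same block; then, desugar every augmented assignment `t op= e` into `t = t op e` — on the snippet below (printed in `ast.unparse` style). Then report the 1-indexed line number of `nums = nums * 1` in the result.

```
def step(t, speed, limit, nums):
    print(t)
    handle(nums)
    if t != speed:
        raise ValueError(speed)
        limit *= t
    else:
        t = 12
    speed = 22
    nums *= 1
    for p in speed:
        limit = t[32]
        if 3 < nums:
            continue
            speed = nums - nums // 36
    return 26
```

9

Transformed code:
def step(t, speed, limit, nums):
    print(t)
    handle(nums)
    if t != speed:
        raise ValueError(speed)
    else:
        t = 12
    speed = 22
    nums = nums * 1
    for p in speed:
        limit = t[32]
        if 3 < nums:
            continue
    return 26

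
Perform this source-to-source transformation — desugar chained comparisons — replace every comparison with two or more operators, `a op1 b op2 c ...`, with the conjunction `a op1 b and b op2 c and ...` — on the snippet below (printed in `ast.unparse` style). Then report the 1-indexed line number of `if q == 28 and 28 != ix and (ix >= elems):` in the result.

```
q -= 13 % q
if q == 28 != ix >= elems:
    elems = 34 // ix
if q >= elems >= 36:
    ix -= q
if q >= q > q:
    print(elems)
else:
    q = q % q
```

Transformed code:
q -= 13 % q
if q == 28 and 28 != ix and (ix >= elems):
    elems = 34 // ix
if q >= elems and elems >= 36:
    ix -= q
if q >= q and q > q:
    print(elems)
else:
    q = q % q

2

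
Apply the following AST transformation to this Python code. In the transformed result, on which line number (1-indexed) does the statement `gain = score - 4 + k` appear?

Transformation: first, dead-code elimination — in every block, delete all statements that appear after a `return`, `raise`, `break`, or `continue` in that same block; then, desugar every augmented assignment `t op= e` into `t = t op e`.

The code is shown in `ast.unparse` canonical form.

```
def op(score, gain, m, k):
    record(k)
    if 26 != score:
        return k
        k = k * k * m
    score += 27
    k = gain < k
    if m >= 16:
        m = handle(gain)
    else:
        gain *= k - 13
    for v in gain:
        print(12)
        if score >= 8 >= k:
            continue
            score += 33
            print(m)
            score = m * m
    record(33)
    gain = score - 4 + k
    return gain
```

16

Transformed code:
def op(score, gain, m, k):
    record(k)
    if 26 != score:
        return k
    score = score + 27
    k = gain < k
    if m >= 16:
        m = handle(gain)
    else:
        gain = gain * (k - 13)
    for v in gain:
        print(12)
        if score >= 8 >= k:
            continue
    record(33)
    gain = score - 4 + k
    return gain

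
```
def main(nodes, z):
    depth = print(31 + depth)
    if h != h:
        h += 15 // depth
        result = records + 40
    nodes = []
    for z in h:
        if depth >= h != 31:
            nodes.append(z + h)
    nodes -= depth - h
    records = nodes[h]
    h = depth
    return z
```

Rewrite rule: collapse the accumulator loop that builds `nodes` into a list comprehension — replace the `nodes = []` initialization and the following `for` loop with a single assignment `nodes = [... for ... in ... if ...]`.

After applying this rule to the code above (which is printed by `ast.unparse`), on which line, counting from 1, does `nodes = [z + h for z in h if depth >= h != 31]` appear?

6

Transformed code:
def main(nodes, z):
    depth = print(31 + depth)
    if h != h:
        h += 15 // depth
        result = records + 40
    nodes = [z + h for z in h if depth >= h != 31]
    nodes -= depth - h
    records = nodes[h]
    h = depth
    return z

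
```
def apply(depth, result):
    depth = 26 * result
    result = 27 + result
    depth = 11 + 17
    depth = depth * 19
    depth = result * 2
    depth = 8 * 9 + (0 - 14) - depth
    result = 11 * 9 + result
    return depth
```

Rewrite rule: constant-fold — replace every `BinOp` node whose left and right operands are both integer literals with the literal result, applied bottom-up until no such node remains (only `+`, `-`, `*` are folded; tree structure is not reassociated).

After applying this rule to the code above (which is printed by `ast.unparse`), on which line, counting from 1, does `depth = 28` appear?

4

Transformed code:
def apply(depth, result):
    depth = 26 * result
    result = 27 + result
    depth = 28
    depth = depth * 19
    depth = result * 2
    depth = 58 - depth
    result = 99 + result
    return depth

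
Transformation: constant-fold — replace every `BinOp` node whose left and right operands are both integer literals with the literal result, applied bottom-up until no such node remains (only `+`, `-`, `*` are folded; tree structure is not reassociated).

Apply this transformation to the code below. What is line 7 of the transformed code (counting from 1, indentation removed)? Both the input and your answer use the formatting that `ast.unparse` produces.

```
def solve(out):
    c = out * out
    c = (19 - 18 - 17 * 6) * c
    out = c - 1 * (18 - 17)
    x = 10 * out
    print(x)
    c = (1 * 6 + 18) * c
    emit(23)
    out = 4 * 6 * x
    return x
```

c = 24 * c

Transformed code:
def solve(out):
    c = out * out
    c = -101 * c
    out = c - 1
    x = 10 * out
    print(x)
    c = 24 * c
    emit(23)
    out = 24 * x
    return x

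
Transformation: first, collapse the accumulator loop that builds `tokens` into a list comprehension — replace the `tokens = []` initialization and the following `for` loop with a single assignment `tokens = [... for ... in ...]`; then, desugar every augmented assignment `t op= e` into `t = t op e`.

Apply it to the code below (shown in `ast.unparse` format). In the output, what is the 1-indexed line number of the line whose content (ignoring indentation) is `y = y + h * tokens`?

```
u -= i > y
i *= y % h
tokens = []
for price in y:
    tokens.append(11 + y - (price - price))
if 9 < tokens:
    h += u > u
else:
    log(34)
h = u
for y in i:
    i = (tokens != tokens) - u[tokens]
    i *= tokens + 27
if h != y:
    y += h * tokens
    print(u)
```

13

Transformed code:
u = u - (i > y)
i = i * (y % h)
tokens = [11 + y - (price - price) for price in y]
if 9 < tokens:
    h = h + (u > u)
else:
    log(34)
h = u
for y in i:
    i = (tokens != tokens) - u[tokens]
    i = i * (tokens + 27)
if h != y:
    y = y + h * tokens
    print(u)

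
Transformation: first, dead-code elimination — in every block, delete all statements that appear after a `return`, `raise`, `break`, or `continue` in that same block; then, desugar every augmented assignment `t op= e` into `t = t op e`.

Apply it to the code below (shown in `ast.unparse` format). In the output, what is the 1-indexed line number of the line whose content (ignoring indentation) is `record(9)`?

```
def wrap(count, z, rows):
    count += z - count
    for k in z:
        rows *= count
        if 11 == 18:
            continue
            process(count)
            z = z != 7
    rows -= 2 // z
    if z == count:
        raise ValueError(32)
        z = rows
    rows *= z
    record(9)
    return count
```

Transformed code:
def wrap(count, z, rows):
    count = count + (z - count)
    for k in z:
        rows = rows * count
        if 11 == 18:
            continue
    rows = rows - 2 // z
    if z == count:
        raise ValueError(32)
    rows = rows * z
    record(9)
    return count

11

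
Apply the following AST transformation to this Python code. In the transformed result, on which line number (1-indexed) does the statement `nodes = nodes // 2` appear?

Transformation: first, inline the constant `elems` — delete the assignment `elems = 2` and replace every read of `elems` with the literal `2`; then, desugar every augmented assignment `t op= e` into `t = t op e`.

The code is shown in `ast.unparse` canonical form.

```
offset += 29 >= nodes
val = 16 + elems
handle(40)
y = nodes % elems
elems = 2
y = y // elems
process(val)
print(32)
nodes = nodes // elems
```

8

Transformed code:
offset = offset + (29 >= nodes)
val = 16 + 2
handle(40)
y = nodes % 2
y = y // 2
process(val)
print(32)
nodes = nodes // 2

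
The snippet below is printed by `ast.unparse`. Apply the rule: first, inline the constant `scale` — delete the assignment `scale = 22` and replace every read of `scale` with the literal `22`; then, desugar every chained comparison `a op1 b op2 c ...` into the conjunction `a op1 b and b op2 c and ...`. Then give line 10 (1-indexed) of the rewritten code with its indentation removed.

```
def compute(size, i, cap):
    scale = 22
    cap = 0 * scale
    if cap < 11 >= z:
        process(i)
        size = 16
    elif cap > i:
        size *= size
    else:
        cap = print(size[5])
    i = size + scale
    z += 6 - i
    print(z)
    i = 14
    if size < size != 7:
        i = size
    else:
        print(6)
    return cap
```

Transformed code:
def compute(size, i, cap):
    cap = 0 * 22
    if cap < 11 and 11 >= z:
        process(i)
        size = 16
    elif cap > i:
        size *= size
    else:
        cap = print(size[5])
    i = size + 22
    z += 6 - i
    print(z)
    i = 14
    if size < size and size != 7:
        i = size
    else:
        print(6)
    return cap

i = size + 22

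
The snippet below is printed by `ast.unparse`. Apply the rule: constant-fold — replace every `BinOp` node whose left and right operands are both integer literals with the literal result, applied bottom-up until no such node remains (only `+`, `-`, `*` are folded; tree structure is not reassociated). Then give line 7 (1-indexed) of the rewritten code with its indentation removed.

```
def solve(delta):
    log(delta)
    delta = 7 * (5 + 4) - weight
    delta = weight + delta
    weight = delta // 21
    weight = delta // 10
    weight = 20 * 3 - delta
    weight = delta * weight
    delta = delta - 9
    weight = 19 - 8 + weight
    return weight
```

weight = 60 - delta

Transformed code:
def solve(delta):
    log(delta)
    delta = 63 - weight
    delta = weight + delta
    weight = delta // 21
    weight = delta // 10
    weight = 60 - delta
    weight = delta * weight
    delta = delta - 9
    weight = 11 + weight
    return weight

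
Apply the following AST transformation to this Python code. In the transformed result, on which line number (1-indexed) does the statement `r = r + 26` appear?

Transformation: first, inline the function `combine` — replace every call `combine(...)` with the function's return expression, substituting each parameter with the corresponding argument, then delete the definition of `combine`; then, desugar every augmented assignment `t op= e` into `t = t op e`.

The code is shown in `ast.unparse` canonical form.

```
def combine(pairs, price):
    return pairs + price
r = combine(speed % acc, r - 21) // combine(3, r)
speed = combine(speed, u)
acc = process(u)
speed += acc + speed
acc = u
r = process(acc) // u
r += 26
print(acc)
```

Transformed code:
r = (speed % acc + (r - 21)) // (3 + r)
speed = speed + u
acc = process(u)
speed = speed + (acc + speed)
acc = u
r = process(acc) // u
r = r + 26
print(acc)

7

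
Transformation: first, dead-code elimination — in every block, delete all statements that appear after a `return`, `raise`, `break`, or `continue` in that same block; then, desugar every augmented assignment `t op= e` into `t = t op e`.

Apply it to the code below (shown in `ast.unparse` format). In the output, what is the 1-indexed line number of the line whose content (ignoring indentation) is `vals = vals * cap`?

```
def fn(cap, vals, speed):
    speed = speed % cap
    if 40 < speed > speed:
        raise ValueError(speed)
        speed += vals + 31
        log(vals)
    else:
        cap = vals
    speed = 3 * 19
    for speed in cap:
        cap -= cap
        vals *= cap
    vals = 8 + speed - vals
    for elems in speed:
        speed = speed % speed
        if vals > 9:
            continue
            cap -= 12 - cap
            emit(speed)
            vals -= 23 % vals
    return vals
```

Transformed code:
def fn(cap, vals, speed):
    speed = speed % cap
    if 40 < speed > speed:
        raise ValueError(speed)
    else:
        cap = vals
    speed = 3 * 19
    for speed in cap:
        cap = cap - cap
        vals = vals * cap
    vals = 8 + speed - vals
    for elems in speed:
        speed = speed % speed
        if vals > 9:
            continue
    return vals

10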